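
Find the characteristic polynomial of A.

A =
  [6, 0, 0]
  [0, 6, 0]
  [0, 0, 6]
x^3 - 18*x^2 + 108*x - 216

Expanding det(x·I − A) (e.g. by cofactor expansion or by noting that A is similar to its Jordan form J, which has the same characteristic polynomial as A) gives
  χ_A(x) = x^3 - 18*x^2 + 108*x - 216
which factors as (x - 6)^3. The eigenvalues (with algebraic multiplicities) are λ = 6 with multiplicity 3.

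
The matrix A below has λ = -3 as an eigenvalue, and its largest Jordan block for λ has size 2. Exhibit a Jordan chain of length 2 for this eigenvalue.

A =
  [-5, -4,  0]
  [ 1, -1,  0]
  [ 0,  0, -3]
A Jordan chain for λ = -3 of length 2:
v_1 = (-2, 1, 0)ᵀ
v_2 = (1, 0, 0)ᵀ

Let N = A − (-3)·I. We want v_2 with N^2 v_2 = 0 but N^1 v_2 ≠ 0; then v_{j-1} := N · v_j for j = 2, …, 2.

Pick v_2 = (1, 0, 0)ᵀ.
Then v_1 = N · v_2 = (-2, 1, 0)ᵀ.

Sanity check: (A − (-3)·I) v_1 = (0, 0, 0)ᵀ = 0. ✓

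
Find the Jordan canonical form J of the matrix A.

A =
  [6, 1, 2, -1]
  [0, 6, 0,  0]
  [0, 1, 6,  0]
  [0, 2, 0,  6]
J_2(6) ⊕ J_2(6)

The characteristic polynomial is
  det(x·I − A) = x^4 - 24*x^3 + 216*x^2 - 864*x + 1296 = (x - 6)^4

Eigenvalues and multiplicities (the geometric multiplicity of λ is n − rank(A − λI), which equals the number of Jordan blocks for λ):
  λ = 6: algebraic multiplicity = 4, geometric multiplicity = 2

Determining the block sizes for each eigenvalue:
  λ = 6: with am = 4 and gm = 2, the partition is not yet determined (e.g. several partitions of 4 into 2 parts exist). Let N = A − (6)·I. Computing rank(N^1) = 2, rank(N^2) = 0; the number of blocks of size ≥ j is rank(N^{j−1}) − rank(N^j), giving [2, 2]. So we have 2 block(s) of size 2 → block sizes [2, 2]

Assembling the blocks gives a Jordan form
J =
  [6, 1, 0, 0]
  [0, 6, 0, 0]
  [0, 0, 6, 1]
  [0, 0, 0, 6]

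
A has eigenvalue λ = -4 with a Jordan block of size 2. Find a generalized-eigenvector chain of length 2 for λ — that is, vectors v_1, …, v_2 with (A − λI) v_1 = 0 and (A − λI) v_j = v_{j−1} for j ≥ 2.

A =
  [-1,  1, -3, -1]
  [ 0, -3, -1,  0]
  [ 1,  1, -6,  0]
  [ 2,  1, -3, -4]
A Jordan chain for λ = -4 of length 2:
v_1 = (1, 1, 1, 1)ᵀ
v_2 = (0, 1, 0, 0)ᵀ

Let N = A − (-4)·I. We want v_2 with N^2 v_2 = 0 but N^1 v_2 ≠ 0; then v_{j-1} := N · v_j for j = 2, …, 2.

Pick v_2 = (0, 1, 0, 0)ᵀ.
Then v_1 = N · v_2 = (1, 1, 1, 1)ᵀ.

Sanity check: (A − (-4)·I) v_1 = (0, 0, 0, 0)ᵀ = 0. ✓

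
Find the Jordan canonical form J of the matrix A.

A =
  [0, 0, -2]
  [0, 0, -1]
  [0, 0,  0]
J_2(0) ⊕ J_1(0)

The characteristic polynomial is
  det(x·I − A) = x^3

Eigenvalues and multiplicities (the geometric multiplicity of λ is n − rank(A − λI), which equals the number of Jordan blocks for λ):
  λ = 0: algebraic multiplicity = 3, geometric multiplicity = 2

Determining the block sizes for each eigenvalue:
  λ = 0: 2 blocks summing to 3 forces exactly one block of size 2 and the rest size 1 → block sizes [2, 1]

Assembling the blocks gives a Jordan form
J =
  [0, 1, 0]
  [0, 0, 0]
  [0, 0, 0]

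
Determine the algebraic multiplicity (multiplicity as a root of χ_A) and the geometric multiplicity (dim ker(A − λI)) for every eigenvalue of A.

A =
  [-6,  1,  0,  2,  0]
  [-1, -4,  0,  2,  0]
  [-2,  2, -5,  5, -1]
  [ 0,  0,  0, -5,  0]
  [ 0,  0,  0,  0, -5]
λ = -5: alg = 5, geom = 3

Step 1 — factor the characteristic polynomial to read off the algebraic multiplicities:
  χ_A(x) = (x + 5)^5

Step 2 — compute geometric multiplicities via the rank-nullity identity g(λ) = n − rank(A − λI):
  rank(A − (-5)·I) = 2, so dim ker(A − (-5)·I) = n − 2 = 3

Summary:
  λ = -5: algebraic multiplicity = 5, geometric multiplicity = 3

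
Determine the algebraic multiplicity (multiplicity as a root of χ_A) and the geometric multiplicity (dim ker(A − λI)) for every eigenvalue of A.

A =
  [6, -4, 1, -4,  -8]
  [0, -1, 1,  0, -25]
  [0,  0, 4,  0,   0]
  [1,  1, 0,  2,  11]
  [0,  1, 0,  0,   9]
λ = 4: alg = 5, geom = 2

Step 1 — factor the characteristic polynomial to read off the algebraic multiplicities:
  χ_A(x) = (x - 4)^5

Step 2 — compute geometric multiplicities via the rank-nullity identity g(λ) = n − rank(A − λI):
  rank(A − (4)·I) = 3, so dim ker(A − (4)·I) = n − 3 = 2

Summary:
  λ = 4: algebraic multiplicity = 5, geometric multiplicity = 2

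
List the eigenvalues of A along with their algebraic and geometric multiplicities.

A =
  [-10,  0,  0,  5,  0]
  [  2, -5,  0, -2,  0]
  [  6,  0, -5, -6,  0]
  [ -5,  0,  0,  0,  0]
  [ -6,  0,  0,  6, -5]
λ = -5: alg = 5, geom = 4

Step 1 — factor the characteristic polynomial to read off the algebraic multiplicities:
  χ_A(x) = (x + 5)^5

Step 2 — compute geometric multiplicities via the rank-nullity identity g(λ) = n − rank(A − λI):
  rank(A − (-5)·I) = 1, so dim ker(A − (-5)·I) = n − 1 = 4

Summary:
  λ = -5: algebraic multiplicity = 5, geometric multiplicity = 4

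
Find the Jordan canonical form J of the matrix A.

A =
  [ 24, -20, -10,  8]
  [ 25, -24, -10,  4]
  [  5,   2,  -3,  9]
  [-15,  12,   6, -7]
J_2(-4) ⊕ J_2(-1)

The characteristic polynomial is
  det(x·I − A) = x^4 + 10*x^3 + 33*x^2 + 40*x + 16 = (x + 1)^2*(x + 4)^2

Eigenvalues and multiplicities (the geometric multiplicity of λ is n − rank(A − λI), which equals the number of Jordan blocks for λ):
  λ = -4: algebraic multiplicity = 2, geometric multiplicity = 1
  λ = -1: algebraic multiplicity = 2, geometric multiplicity = 1

Determining the block sizes for each eigenvalue:
  λ = -4: one block (gm = 1), so the single block has size am = 2 → block sizes [2]
  λ = -1: one block (gm = 1), so the single block has size am = 2 → block sizes [2]

Assembling the blocks gives a Jordan form
J =
  [-4,  1,  0,  0]
  [ 0, -4,  0,  0]
  [ 0,  0, -1,  1]
  [ 0,  0,  0, -1]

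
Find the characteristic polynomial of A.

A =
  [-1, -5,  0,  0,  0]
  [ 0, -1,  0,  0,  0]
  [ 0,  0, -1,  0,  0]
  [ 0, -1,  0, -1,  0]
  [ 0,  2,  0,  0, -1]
x^5 + 5*x^4 + 10*x^3 + 10*x^2 + 5*x + 1

Expanding det(x·I − A) (e.g. by cofactor expansion or by noting that A is similar to its Jordan form J, which has the same characteristic polynomial as A) gives
  χ_A(x) = x^5 + 5*x^4 + 10*x^3 + 10*x^2 + 5*x + 1
which factors as (x + 1)^5. The eigenvalues (with algebraic multiplicities) are λ = -1 with multiplicity 5.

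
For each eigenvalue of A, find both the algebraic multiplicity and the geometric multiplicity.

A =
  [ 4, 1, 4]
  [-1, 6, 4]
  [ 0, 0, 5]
λ = 5: alg = 3, geom = 2

Step 1 — factor the characteristic polynomial to read off the algebraic multiplicities:
  χ_A(x) = (x - 5)^3

Step 2 — compute geometric multiplicities via the rank-nullity identity g(λ) = n − rank(A − λI):
  rank(A − (5)·I) = 1, so dim ker(A − (5)·I) = n − 1 = 2

Summary:
  λ = 5: algebraic multiplicity = 3, geometric multiplicity = 2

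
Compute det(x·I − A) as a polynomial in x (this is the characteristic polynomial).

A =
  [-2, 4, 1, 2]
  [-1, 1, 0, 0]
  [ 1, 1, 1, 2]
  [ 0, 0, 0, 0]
x^4

Expanding det(x·I − A) (e.g. by cofactor expansion or by noting that A is similar to its Jordan form J, which has the same characteristic polynomial as A) gives
  χ_A(x) = x^4
which factors as x^4. The eigenvalues (with algebraic multiplicities) are λ = 0 with multiplicity 4.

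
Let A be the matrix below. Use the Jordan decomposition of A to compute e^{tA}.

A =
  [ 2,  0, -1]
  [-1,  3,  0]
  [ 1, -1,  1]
e^{tA} =
  [-t^2*exp(2*t)/2 + exp(2*t), t^2*exp(2*t)/2, t^2*exp(2*t)/2 - t*exp(2*t)]
  [-t^2*exp(2*t)/2 - t*exp(2*t), t^2*exp(2*t)/2 + t*exp(2*t) + exp(2*t), t^2*exp(2*t)/2]
  [t*exp(2*t), -t*exp(2*t), -t*exp(2*t) + exp(2*t)]

Strategy: write A = P · J · P⁻¹ where J is a Jordan canonical form, so e^{tA} = P · e^{tJ} · P⁻¹, and e^{tJ} can be computed block-by-block.

A has Jordan form
J =
  [2, 1, 0]
  [0, 2, 1]
  [0, 0, 2]
(up to reordering of blocks).

Per-block formulas:
  For a 3×3 Jordan block J_3(2): exp(t · J_3(2)) = e^(2t)·(I + t·N + (t^2/2)·N^2), where N is the 3×3 nilpotent shift.

After assembling e^{tJ} and conjugating by P, we get:

e^{tA} =
  [-t^2*exp(2*t)/2 + exp(2*t), t^2*exp(2*t)/2, t^2*exp(2*t)/2 - t*exp(2*t)]
  [-t^2*exp(2*t)/2 - t*exp(2*t), t^2*exp(2*t)/2 + t*exp(2*t) + exp(2*t), t^2*exp(2*t)/2]
  [t*exp(2*t), -t*exp(2*t), -t*exp(2*t) + exp(2*t)]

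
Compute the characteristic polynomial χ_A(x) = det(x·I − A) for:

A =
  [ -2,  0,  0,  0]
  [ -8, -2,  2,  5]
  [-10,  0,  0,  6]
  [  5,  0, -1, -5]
x^4 + 9*x^3 + 30*x^2 + 44*x + 24

Expanding det(x·I − A) (e.g. by cofactor expansion or by noting that A is similar to its Jordan form J, which has the same characteristic polynomial as A) gives
  χ_A(x) = x^4 + 9*x^3 + 30*x^2 + 44*x + 24
which factors as (x + 2)^3*(x + 3). The eigenvalues (with algebraic multiplicities) are λ = -3 with multiplicity 1, λ = -2 with multiplicity 3.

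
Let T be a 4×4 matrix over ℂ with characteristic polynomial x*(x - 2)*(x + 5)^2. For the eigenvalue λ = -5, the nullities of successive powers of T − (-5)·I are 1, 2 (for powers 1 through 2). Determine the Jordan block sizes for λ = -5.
Block sizes for λ = -5: [2]

From the dimensions of kernels of powers, the number of Jordan blocks of size at least j is d_j − d_{j−1} where d_j = dim ker(N^j) (with d_0 = 0). Computing the differences gives [1, 1].
The number of blocks of size exactly k is (#blocks of size ≥ k) − (#blocks of size ≥ k + 1), so the partition is: 1 block(s) of size 2.
In nonincreasing order the block sizes are [2].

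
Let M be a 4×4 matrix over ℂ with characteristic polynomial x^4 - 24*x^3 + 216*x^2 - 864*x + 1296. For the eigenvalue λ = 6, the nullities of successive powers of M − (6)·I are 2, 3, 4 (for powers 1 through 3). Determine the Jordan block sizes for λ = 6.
Block sizes for λ = 6: [3, 1]

From the dimensions of kernels of powers, the number of Jordan blocks of size at least j is d_j − d_{j−1} where d_j = dim ker(N^j) (with d_0 = 0). Computing the differences gives [2, 1, 1].
The number of blocks of size exactly k is (#blocks of size ≥ k) − (#blocks of size ≥ k + 1), so the partition is: 1 block(s) of size 1, 1 block(s) of size 3.
In nonincreasing order the block sizes are [3, 1].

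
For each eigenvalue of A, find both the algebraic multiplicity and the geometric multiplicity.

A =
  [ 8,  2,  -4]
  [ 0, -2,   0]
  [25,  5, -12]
λ = -2: alg = 3, geom = 2

Step 1 — factor the characteristic polynomial to read off the algebraic multiplicities:
  χ_A(x) = (x + 2)^3

Step 2 — compute geometric multiplicities via the rank-nullity identity g(λ) = n − rank(A − λI):
  rank(A − (-2)·I) = 1, so dim ker(A − (-2)·I) = n − 1 = 2

Summary:
  λ = -2: algebraic multiplicity = 3, geometric multiplicity = 2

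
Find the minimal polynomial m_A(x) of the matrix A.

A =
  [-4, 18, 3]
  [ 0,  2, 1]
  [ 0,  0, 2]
x^3 - 12*x + 16

The characteristic polynomial is χ_A(x) = (x - 2)^2*(x + 4), so the eigenvalues are known. The minimal polynomial is
  m_A(x) = Π_λ (x − λ)^{k_λ}
where k_λ is the size of the *largest* Jordan block for λ (equivalently, the smallest k with (A − λI)^k v = 0 for every generalised eigenvector v of λ).

  λ = -4: largest Jordan block has size 1, contributing (x + 4)
  λ = 2: largest Jordan block has size 2, contributing (x − 2)^2

So m_A(x) = (x - 2)^2*(x + 4) = x^3 - 12*x + 16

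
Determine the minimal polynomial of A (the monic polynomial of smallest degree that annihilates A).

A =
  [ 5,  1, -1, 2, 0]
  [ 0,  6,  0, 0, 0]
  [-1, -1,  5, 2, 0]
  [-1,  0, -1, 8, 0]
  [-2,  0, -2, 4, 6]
x^2 - 12*x + 36

The characteristic polynomial is χ_A(x) = (x - 6)^5, so the eigenvalues are known. The minimal polynomial is
  m_A(x) = Π_λ (x − λ)^{k_λ}
where k_λ is the size of the *largest* Jordan block for λ (equivalently, the smallest k with (A − λI)^k v = 0 for every generalised eigenvector v of λ).

  λ = 6: largest Jordan block has size 2, contributing (x − 6)^2

So m_A(x) = (x - 6)^2 = x^2 - 12*x + 36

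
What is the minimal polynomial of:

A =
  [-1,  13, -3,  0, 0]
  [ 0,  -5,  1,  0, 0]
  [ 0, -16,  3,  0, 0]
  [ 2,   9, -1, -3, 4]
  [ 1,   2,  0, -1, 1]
x^3 + 3*x^2 + 3*x + 1

The characteristic polynomial is χ_A(x) = (x + 1)^5, so the eigenvalues are known. The minimal polynomial is
  m_A(x) = Π_λ (x − λ)^{k_λ}
where k_λ is the size of the *largest* Jordan block for λ (equivalently, the smallest k with (A − λI)^k v = 0 for every generalised eigenvector v of λ).

  λ = -1: largest Jordan block has size 3, contributing (x + 1)^3

So m_A(x) = (x + 1)^3 = x^3 + 3*x^2 + 3*x + 1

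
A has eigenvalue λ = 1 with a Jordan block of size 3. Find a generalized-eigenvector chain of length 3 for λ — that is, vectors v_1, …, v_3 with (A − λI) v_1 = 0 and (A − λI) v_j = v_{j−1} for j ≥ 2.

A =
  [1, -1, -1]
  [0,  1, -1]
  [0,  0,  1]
A Jordan chain for λ = 1 of length 3:
v_1 = (1, 0, 0)ᵀ
v_2 = (-1, -1, 0)ᵀ
v_3 = (0, 0, 1)ᵀ

Let N = A − (1)·I. We want v_3 with N^3 v_3 = 0 but N^2 v_3 ≠ 0; then v_{j-1} := N · v_j for j = 3, …, 2.

Pick v_3 = (0, 0, 1)ᵀ.
Then v_2 = N · v_3 = (-1, -1, 0)ᵀ.
Then v_1 = N · v_2 = (1, 0, 0)ᵀ.

Sanity check: (A − (1)·I) v_1 = (0, 0, 0)ᵀ = 0. ✓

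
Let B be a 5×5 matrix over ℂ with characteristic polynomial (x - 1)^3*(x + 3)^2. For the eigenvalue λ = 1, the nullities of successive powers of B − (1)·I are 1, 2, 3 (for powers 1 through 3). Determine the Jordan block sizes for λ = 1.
Block sizes for λ = 1: [3]

From the dimensions of kernels of powers, the number of Jordan blocks of size at least j is d_j − d_{j−1} where d_j = dim ker(N^j) (with d_0 = 0). Computing the differences gives [1, 1, 1].
The number of blocks of size exactly k is (#blocks of size ≥ k) − (#blocks of size ≥ k + 1), so the partition is: 1 block(s) of size 3.
In nonincreasing order the block sizes are [3].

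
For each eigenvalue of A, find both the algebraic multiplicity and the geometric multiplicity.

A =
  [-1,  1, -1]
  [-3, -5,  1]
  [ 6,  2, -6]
λ = -4: alg = 3, geom = 2

Step 1 — factor the characteristic polynomial to read off the algebraic multiplicities:
  χ_A(x) = (x + 4)^3

Step 2 — compute geometric multiplicities via the rank-nullity identity g(λ) = n − rank(A − λI):
  rank(A − (-4)·I) = 1, so dim ker(A − (-4)·I) = n − 1 = 2

Summary:
  λ = -4: algebraic multiplicity = 3, geometric multiplicity = 2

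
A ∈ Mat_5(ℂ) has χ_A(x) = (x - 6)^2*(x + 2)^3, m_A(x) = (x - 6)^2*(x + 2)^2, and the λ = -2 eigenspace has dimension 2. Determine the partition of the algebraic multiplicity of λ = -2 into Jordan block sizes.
Block sizes for λ = -2: [2, 1]

Step 1 — from the characteristic polynomial, algebraic multiplicity of λ = -2 is 3. From dim ker(A − (-2)·I) = 2, there are exactly 2 Jordan blocks for λ = -2.
Step 2 — from the minimal polynomial, the factor (x + 2)^2 tells us the largest block for λ = -2 has size 2.
Step 3 — with total size 3, 2 blocks, and largest block 2, the block sizes (in nonincreasing order) are [2, 1].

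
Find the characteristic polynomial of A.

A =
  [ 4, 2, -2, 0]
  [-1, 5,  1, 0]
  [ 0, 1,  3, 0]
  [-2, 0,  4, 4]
x^4 - 16*x^3 + 96*x^2 - 256*x + 256

Expanding det(x·I − A) (e.g. by cofactor expansion or by noting that A is similar to its Jordan form J, which has the same characteristic polynomial as A) gives
  χ_A(x) = x^4 - 16*x^3 + 96*x^2 - 256*x + 256
which factors as (x - 4)^4. The eigenvalues (with algebraic multiplicities) are λ = 4 with multiplicity 4.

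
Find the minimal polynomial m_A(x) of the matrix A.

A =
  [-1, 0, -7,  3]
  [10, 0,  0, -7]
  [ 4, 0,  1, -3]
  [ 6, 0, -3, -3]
x^4 + 3*x^3

The characteristic polynomial is χ_A(x) = x^3*(x + 3), so the eigenvalues are known. The minimal polynomial is
  m_A(x) = Π_λ (x − λ)^{k_λ}
where k_λ is the size of the *largest* Jordan block for λ (equivalently, the smallest k with (A − λI)^k v = 0 for every generalised eigenvector v of λ).

  λ = -3: largest Jordan block has size 1, contributing (x + 3)
  λ = 0: largest Jordan block has size 3, contributing (x − 0)^3

So m_A(x) = x^3*(x + 3) = x^4 + 3*x^3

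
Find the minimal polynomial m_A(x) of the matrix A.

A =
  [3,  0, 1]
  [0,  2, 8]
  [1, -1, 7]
x^3 - 12*x^2 + 48*x - 64

The characteristic polynomial is χ_A(x) = (x - 4)^3, so the eigenvalues are known. The minimal polynomial is
  m_A(x) = Π_λ (x − λ)^{k_λ}
where k_λ is the size of the *largest* Jordan block for λ (equivalently, the smallest k with (A − λI)^k v = 0 for every generalised eigenvector v of λ).

  λ = 4: largest Jordan block has size 3, contributing (x − 4)^3

So m_A(x) = (x - 4)^3 = x^3 - 12*x^2 + 48*x - 64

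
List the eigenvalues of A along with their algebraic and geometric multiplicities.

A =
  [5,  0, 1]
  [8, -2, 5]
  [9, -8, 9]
λ = 4: alg = 3, geom = 1

Step 1 — factor the characteristic polynomial to read off the algebraic multiplicities:
  χ_A(x) = (x - 4)^3

Step 2 — compute geometric multiplicities via the rank-nullity identity g(λ) = n − rank(A − λI):
  rank(A − (4)·I) = 2, so dim ker(A − (4)·I) = n − 2 = 1

Summary:
  λ = 4: algebraic multiplicity = 3, geometric multiplicity = 1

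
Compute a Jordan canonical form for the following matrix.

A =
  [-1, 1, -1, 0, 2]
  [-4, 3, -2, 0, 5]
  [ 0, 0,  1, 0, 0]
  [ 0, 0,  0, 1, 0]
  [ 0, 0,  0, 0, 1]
J_3(1) ⊕ J_1(1) ⊕ J_1(1)

The characteristic polynomial is
  det(x·I − A) = x^5 - 5*x^4 + 10*x^3 - 10*x^2 + 5*x - 1 = (x - 1)^5

Eigenvalues and multiplicities (the geometric multiplicity of λ is n − rank(A − λI), which equals the number of Jordan blocks for λ):
  λ = 1: algebraic multiplicity = 5, geometric multiplicity = 3

Determining the block sizes for each eigenvalue:
  λ = 1: with am = 5 and gm = 3, the partition is not yet determined (e.g. several partitions of 5 into 3 parts exist). Let N = A − (1)·I. Computing rank(N^1) = 2, rank(N^2) = 1, rank(N^3) = 0; the number of blocks of size ≥ j is rank(N^{j−1}) − rank(N^j), giving [3, 1, 1]. So we have 1 block(s) of size 3, 2 block(s) of size 1 → block sizes [3, 1, 1]

Assembling the blocks gives a Jordan form
J =
  [1, 1, 0, 0, 0]
  [0, 1, 1, 0, 0]
  [0, 0, 1, 0, 0]
  [0, 0, 0, 1, 0]
  [0, 0, 0, 0, 1]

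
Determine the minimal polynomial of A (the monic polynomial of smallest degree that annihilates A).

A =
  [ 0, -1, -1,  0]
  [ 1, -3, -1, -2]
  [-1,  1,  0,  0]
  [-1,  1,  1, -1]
x^3 + 3*x^2 + 3*x + 1

The characteristic polynomial is χ_A(x) = (x + 1)^4, so the eigenvalues are known. The minimal polynomial is
  m_A(x) = Π_λ (x − λ)^{k_λ}
where k_λ is the size of the *largest* Jordan block for λ (equivalently, the smallest k with (A − λI)^k v = 0 for every generalised eigenvector v of λ).

  λ = -1: largest Jordan block has size 3, contributing (x + 1)^3

So m_A(x) = (x + 1)^3 = x^3 + 3*x^2 + 3*x + 1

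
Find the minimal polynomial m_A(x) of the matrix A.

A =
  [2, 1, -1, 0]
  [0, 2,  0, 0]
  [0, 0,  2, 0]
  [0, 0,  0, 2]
x^2 - 4*x + 4

The characteristic polynomial is χ_A(x) = (x - 2)^4, so the eigenvalues are known. The minimal polynomial is
  m_A(x) = Π_λ (x − λ)^{k_λ}
where k_λ is the size of the *largest* Jordan block for λ (equivalently, the smallest k with (A − λI)^k v = 0 for every generalised eigenvector v of λ).

  λ = 2: largest Jordan block has size 2, contributing (x − 2)^2

So m_A(x) = (x - 2)^2 = x^2 - 4*x + 4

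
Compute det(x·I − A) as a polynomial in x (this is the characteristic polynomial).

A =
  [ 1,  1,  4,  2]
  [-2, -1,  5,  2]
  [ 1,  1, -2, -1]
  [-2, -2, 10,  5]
x^4 - 3*x^3

Expanding det(x·I − A) (e.g. by cofactor expansion or by noting that A is similar to its Jordan form J, which has the same characteristic polynomial as A) gives
  χ_A(x) = x^4 - 3*x^3
which factors as x^3*(x - 3). The eigenvalues (with algebraic multiplicities) are λ = 0 with multiplicity 3, λ = 3 with multiplicity 1.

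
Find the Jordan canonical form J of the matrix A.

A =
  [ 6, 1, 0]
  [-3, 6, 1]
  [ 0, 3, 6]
J_3(6)

The characteristic polynomial is
  det(x·I − A) = x^3 - 18*x^2 + 108*x - 216 = (x - 6)^3

Eigenvalues and multiplicities (the geometric multiplicity of λ is n − rank(A − λI), which equals the number of Jordan blocks for λ):
  λ = 6: algebraic multiplicity = 3, geometric multiplicity = 1

Determining the block sizes for each eigenvalue:
  λ = 6: one block (gm = 1), so the single block has size am = 3 → block sizes [3]

Assembling the blocks gives a Jordan form
J =
  [6, 1, 0]
  [0, 6, 1]
  [0, 0, 6]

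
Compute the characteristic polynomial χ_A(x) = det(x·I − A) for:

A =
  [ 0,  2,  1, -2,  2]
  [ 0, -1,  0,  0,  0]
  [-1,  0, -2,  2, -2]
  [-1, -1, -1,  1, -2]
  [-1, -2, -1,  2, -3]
x^5 + 5*x^4 + 10*x^3 + 10*x^2 + 5*x + 1

Expanding det(x·I − A) (e.g. by cofactor expansion or by noting that A is similar to its Jordan form J, which has the same characteristic polynomial as A) gives
  χ_A(x) = x^5 + 5*x^4 + 10*x^3 + 10*x^2 + 5*x + 1
which factors as (x + 1)^5. The eigenvalues (with algebraic multiplicities) are λ = -1 with multiplicity 5.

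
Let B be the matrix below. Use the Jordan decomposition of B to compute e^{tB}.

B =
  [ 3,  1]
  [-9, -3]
e^{tB} =
  [3*t + 1, t]
  [-9*t, 1 - 3*t]

Strategy: write B = P · J · P⁻¹ where J is a Jordan canonical form, so e^{tB} = P · e^{tJ} · P⁻¹, and e^{tJ} can be computed block-by-block.

B has Jordan form
J =
  [0, 1]
  [0, 0]
(up to reordering of blocks).

Per-block formulas:
  For a 2×2 Jordan block J_2(0): exp(t · J_2(0)) = e^(0t)·(I + t·N), where N is the 2×2 nilpotent shift.

After assembling e^{tJ} and conjugating by P, we get:

e^{tB} =
  [3*t + 1, t]
  [-9*t, 1 - 3*t]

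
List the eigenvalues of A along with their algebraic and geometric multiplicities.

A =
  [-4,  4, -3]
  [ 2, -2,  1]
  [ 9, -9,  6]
λ = 0: alg = 3, geom = 1

Step 1 — factor the characteristic polynomial to read off the algebraic multiplicities:
  χ_A(x) = x^3

Step 2 — compute geometric multiplicities via the rank-nullity identity g(λ) = n − rank(A − λI):
  rank(A − (0)·I) = 2, so dim ker(A − (0)·I) = n − 2 = 1

Summary:
  λ = 0: algebraic multiplicity = 3, geometric multiplicity = 1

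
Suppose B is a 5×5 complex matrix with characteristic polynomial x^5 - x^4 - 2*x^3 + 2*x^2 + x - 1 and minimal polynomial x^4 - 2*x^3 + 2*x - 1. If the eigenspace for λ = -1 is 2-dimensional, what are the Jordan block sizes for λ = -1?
Block sizes for λ = -1: [1, 1]

Step 1 — from the characteristic polynomial, algebraic multiplicity of λ = -1 is 2. From dim ker(B − (-1)·I) = 2, there are exactly 2 Jordan blocks for λ = -1.
Step 2 — from the minimal polynomial, the factor (x + 1) tells us the largest block for λ = -1 has size 1.
Step 3 — with total size 2, 2 blocks, and largest block 1, the block sizes (in nonincreasing order) are [1, 1].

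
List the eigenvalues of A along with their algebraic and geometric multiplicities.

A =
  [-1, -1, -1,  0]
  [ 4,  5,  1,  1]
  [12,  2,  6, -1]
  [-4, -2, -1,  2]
λ = 3: alg = 4, geom = 2

Step 1 — factor the characteristic polynomial to read off the algebraic multiplicities:
  χ_A(x) = (x - 3)^4

Step 2 — compute geometric multiplicities via the rank-nullity identity g(λ) = n − rank(A − λI):
  rank(A − (3)·I) = 2, so dim ker(A − (3)·I) = n − 2 = 2

Summary:
  λ = 3: algebraic multiplicity = 4, geometric multiplicity = 2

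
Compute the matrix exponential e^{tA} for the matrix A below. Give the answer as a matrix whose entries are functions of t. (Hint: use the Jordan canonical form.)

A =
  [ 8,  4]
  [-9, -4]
e^{tA} =
  [6*t*exp(2*t) + exp(2*t), 4*t*exp(2*t)]
  [-9*t*exp(2*t), -6*t*exp(2*t) + exp(2*t)]

Strategy: write A = P · J · P⁻¹ where J is a Jordan canonical form, so e^{tA} = P · e^{tJ} · P⁻¹, and e^{tJ} can be computed block-by-block.

A has Jordan form
J =
  [2, 1]
  [0, 2]
(up to reordering of blocks).

Per-block formulas:
  For a 2×2 Jordan block J_2(2): exp(t · J_2(2)) = e^(2t)·(I + t·N), where N is the 2×2 nilpotent shift.

After assembling e^{tJ} and conjugating by P, we get:

e^{tA} =
  [6*t*exp(2*t) + exp(2*t), 4*t*exp(2*t)]
  [-9*t*exp(2*t), -6*t*exp(2*t) + exp(2*t)]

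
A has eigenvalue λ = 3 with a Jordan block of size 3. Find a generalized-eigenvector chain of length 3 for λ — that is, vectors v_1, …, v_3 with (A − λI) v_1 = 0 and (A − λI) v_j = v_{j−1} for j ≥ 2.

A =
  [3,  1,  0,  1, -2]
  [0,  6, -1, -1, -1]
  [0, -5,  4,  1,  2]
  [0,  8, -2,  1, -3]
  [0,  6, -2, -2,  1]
A Jordan chain for λ = 3 of length 3:
v_1 = (-1, 0, 0, 0, 0)ᵀ
v_2 = (1, 3, -5, 8, 6)ᵀ
v_3 = (0, 1, 0, 0, 0)ᵀ

Let N = A − (3)·I. We want v_3 with N^3 v_3 = 0 but N^2 v_3 ≠ 0; then v_{j-1} := N · v_j for j = 3, …, 2.

Pick v_3 = (0, 1, 0, 0, 0)ᵀ.
Then v_2 = N · v_3 = (1, 3, -5, 8, 6)ᵀ.
Then v_1 = N · v_2 = (-1, 0, 0, 0, 0)ᵀ.

Sanity check: (A − (3)·I) v_1 = (0, 0, 0, 0, 0)ᵀ = 0. ✓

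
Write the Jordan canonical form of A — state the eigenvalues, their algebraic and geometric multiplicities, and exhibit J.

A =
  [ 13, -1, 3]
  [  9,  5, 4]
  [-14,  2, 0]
J_3(6)

The characteristic polynomial is
  det(x·I − A) = x^3 - 18*x^2 + 108*x - 216 = (x - 6)^3

Eigenvalues and multiplicities (the geometric multiplicity of λ is n − rank(A − λI), which equals the number of Jordan blocks for λ):
  λ = 6: algebraic multiplicity = 3, geometric multiplicity = 1

Determining the block sizes for each eigenvalue:
  λ = 6: one block (gm = 1), so the single block has size am = 3 → block sizes [3]

Assembling the blocks gives a Jordan form
J =
  [6, 1, 0]
  [0, 6, 1]
  [0, 0, 6]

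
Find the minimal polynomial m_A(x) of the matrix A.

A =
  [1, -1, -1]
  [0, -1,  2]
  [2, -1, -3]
x^3 + 3*x^2 + 3*x + 1

The characteristic polynomial is χ_A(x) = (x + 1)^3, so the eigenvalues are known. The minimal polynomial is
  m_A(x) = Π_λ (x − λ)^{k_λ}
where k_λ is the size of the *largest* Jordan block for λ (equivalently, the smallest k with (A − λI)^k v = 0 for every generalised eigenvector v of λ).

  λ = -1: largest Jordan block has size 3, contributing (x + 1)^3

So m_A(x) = (x + 1)^3 = x^3 + 3*x^2 + 3*x + 1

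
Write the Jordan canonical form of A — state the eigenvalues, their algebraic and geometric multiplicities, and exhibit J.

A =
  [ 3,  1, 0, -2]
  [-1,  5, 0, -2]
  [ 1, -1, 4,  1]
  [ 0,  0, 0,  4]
J_2(4) ⊕ J_2(4)

The characteristic polynomial is
  det(x·I − A) = x^4 - 16*x^3 + 96*x^2 - 256*x + 256 = (x - 4)^4

Eigenvalues and multiplicities (the geometric multiplicity of λ is n − rank(A − λI), which equals the number of Jordan blocks for λ):
  λ = 4: algebraic multiplicity = 4, geometric multiplicity = 2

Determining the block sizes for each eigenvalue:
  λ = 4: with am = 4 and gm = 2, the partition is not yet determined (e.g. several partitions of 4 into 2 parts exist). Let N = A − (4)·I. Computing rank(N^1) = 2, rank(N^2) = 0; the number of blocks of size ≥ j is rank(N^{j−1}) − rank(N^j), giving [2, 2]. So we have 2 block(s) of size 2 → block sizes [2, 2]

Assembling the blocks gives a Jordan form
J =
  [4, 1, 0, 0]
  [0, 4, 0, 0]
  [0, 0, 4, 1]
  [0, 0, 0, 4]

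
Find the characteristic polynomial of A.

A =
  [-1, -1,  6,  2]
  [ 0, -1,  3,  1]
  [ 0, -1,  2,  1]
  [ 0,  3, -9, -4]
x^4 + 4*x^3 + 6*x^2 + 4*x + 1

Expanding det(x·I − A) (e.g. by cofactor expansion or by noting that A is similar to its Jordan form J, which has the same characteristic polynomial as A) gives
  χ_A(x) = x^4 + 4*x^3 + 6*x^2 + 4*x + 1
which factors as (x + 1)^4. The eigenvalues (with algebraic multiplicities) are λ = -1 with multiplicity 4.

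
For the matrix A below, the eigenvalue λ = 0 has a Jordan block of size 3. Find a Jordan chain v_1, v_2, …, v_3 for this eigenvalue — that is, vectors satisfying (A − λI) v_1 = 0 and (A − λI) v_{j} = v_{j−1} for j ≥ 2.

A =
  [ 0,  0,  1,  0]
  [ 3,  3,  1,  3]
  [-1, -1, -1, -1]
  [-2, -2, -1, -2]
A Jordan chain for λ = 0 of length 3:
v_1 = (-1, 2, 0, -1)ᵀ
v_2 = (0, 3, -1, -2)ᵀ
v_3 = (1, 0, 0, 0)ᵀ

Let N = A − (0)·I. We want v_3 with N^3 v_3 = 0 but N^2 v_3 ≠ 0; then v_{j-1} := N · v_j for j = 3, …, 2.

Pick v_3 = (1, 0, 0, 0)ᵀ.
Then v_2 = N · v_3 = (0, 3, -1, -2)ᵀ.
Then v_1 = N · v_2 = (-1, 2, 0, -1)ᵀ.

Sanity check: (A − (0)·I) v_1 = (0, 0, 0, 0)ᵀ = 0. ✓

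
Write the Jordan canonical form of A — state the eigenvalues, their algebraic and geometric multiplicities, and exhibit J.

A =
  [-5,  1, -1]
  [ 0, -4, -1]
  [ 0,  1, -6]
J_2(-5) ⊕ J_1(-5)

The characteristic polynomial is
  det(x·I − A) = x^3 + 15*x^2 + 75*x + 125 = (x + 5)^3

Eigenvalues and multiplicities (the geometric multiplicity of λ is n − rank(A − λI), which equals the number of Jordan blocks for λ):
  λ = -5: algebraic multiplicity = 3, geometric multiplicity = 2

Determining the block sizes for each eigenvalue:
  λ = -5: 2 blocks summing to 3 forces exactly one block of size 2 and the rest size 1 → block sizes [2, 1]

Assembling the blocks gives a Jordan form
J =
  [-5,  1,  0]
  [ 0, -5,  0]
  [ 0,  0, -5]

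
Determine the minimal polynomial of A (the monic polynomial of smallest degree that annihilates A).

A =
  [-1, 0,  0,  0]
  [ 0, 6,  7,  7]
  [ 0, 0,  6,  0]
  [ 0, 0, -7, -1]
x^2 - 5*x - 6

The characteristic polynomial is χ_A(x) = (x - 6)^2*(x + 1)^2, so the eigenvalues are known. The minimal polynomial is
  m_A(x) = Π_λ (x − λ)^{k_λ}
where k_λ is the size of the *largest* Jordan block for λ (equivalently, the smallest k with (A − λI)^k v = 0 for every generalised eigenvector v of λ).

  λ = -1: largest Jordan block has size 1, contributing (x + 1)
  λ = 6: largest Jordan block has size 1, contributing (x − 6)

So m_A(x) = (x - 6)*(x + 1) = x^2 - 5*x - 6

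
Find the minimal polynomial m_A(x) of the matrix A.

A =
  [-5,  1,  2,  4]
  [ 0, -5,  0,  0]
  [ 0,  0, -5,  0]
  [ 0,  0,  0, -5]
x^2 + 10*x + 25

The characteristic polynomial is χ_A(x) = (x + 5)^4, so the eigenvalues are known. The minimal polynomial is
  m_A(x) = Π_λ (x − λ)^{k_λ}
where k_λ is the size of the *largest* Jordan block for λ (equivalently, the smallest k with (A − λI)^k v = 0 for every generalised eigenvector v of λ).

  λ = -5: largest Jordan block has size 2, contributing (x + 5)^2

So m_A(x) = (x + 5)^2 = x^2 + 10*x + 25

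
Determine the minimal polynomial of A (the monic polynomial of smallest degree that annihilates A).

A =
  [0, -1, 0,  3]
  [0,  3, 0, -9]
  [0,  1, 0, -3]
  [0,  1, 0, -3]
x^2

The characteristic polynomial is χ_A(x) = x^4, so the eigenvalues are known. The minimal polynomial is
  m_A(x) = Π_λ (x − λ)^{k_λ}
where k_λ is the size of the *largest* Jordan block for λ (equivalently, the smallest k with (A − λI)^k v = 0 for every generalised eigenvector v of λ).

  λ = 0: largest Jordan block has size 2, contributing (x − 0)^2

So m_A(x) = x^2 = x^2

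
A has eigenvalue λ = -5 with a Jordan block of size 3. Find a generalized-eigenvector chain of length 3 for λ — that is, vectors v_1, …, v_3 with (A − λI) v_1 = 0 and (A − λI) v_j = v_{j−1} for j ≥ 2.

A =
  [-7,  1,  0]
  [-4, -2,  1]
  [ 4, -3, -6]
A Jordan chain for λ = -5 of length 3:
v_1 = (1, 2, -2)ᵀ
v_2 = (1, 3, -3)ᵀ
v_3 = (0, 1, 0)ᵀ

Let N = A − (-5)·I. We want v_3 with N^3 v_3 = 0 but N^2 v_3 ≠ 0; then v_{j-1} := N · v_j for j = 3, …, 2.

Pick v_3 = (0, 1, 0)ᵀ.
Then v_2 = N · v_3 = (1, 3, -3)ᵀ.
Then v_1 = N · v_2 = (1, 2, -2)ᵀ.

Sanity check: (A − (-5)·I) v_1 = (0, 0, 0)ᵀ = 0. ✓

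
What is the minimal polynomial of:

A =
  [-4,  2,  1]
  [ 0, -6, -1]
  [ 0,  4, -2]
x^2 + 8*x + 16

The characteristic polynomial is χ_A(x) = (x + 4)^3, so the eigenvalues are known. The minimal polynomial is
  m_A(x) = Π_λ (x − λ)^{k_λ}
where k_λ is the size of the *largest* Jordan block for λ (equivalently, the smallest k with (A − λI)^k v = 0 for every generalised eigenvector v of λ).

  λ = -4: largest Jordan block has size 2, contributing (x + 4)^2

So m_A(x) = (x + 4)^2 = x^2 + 8*x + 16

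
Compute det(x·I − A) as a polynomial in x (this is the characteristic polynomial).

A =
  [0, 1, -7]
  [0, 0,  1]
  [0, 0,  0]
x^3

Expanding det(x·I − A) (e.g. by cofactor expansion or by noting that A is similar to its Jordan form J, which has the same characteristic polynomial as A) gives
  χ_A(x) = x^3
which factors as x^3. The eigenvalues (with algebraic multiplicities) are λ = 0 with multiplicity 3.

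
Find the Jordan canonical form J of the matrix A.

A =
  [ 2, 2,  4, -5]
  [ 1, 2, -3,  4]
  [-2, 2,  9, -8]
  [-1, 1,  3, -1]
J_3(3) ⊕ J_1(3)

The characteristic polynomial is
  det(x·I − A) = x^4 - 12*x^3 + 54*x^2 - 108*x + 81 = (x - 3)^4

Eigenvalues and multiplicities (the geometric multiplicity of λ is n − rank(A − λI), which equals the number of Jordan blocks for λ):
  λ = 3: algebraic multiplicity = 4, geometric multiplicity = 2

Determining the block sizes for each eigenvalue:
  λ = 3: with am = 4 and gm = 2, the partition is not yet determined (e.g. several partitions of 4 into 2 parts exist). Let N = A − (3)·I. Computing rank(N^1) = 2, rank(N^2) = 1, rank(N^3) = 0; the number of blocks of size ≥ j is rank(N^{j−1}) − rank(N^j), giving [2, 1, 1]. So we have 1 block(s) of size 3, 1 block(s) of size 1 → block sizes [3, 1]

Assembling the blocks gives a Jordan form
J =
  [3, 1, 0, 0]
  [0, 3, 1, 0]
  [0, 0, 3, 0]
  [0, 0, 0, 3]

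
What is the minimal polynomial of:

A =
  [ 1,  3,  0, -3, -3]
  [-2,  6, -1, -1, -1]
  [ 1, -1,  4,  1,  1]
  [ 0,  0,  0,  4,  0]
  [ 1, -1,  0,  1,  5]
x^3 - 12*x^2 + 48*x - 64

The characteristic polynomial is χ_A(x) = (x - 4)^5, so the eigenvalues are known. The minimal polynomial is
  m_A(x) = Π_λ (x − λ)^{k_λ}
where k_λ is the size of the *largest* Jordan block for λ (equivalently, the smallest k with (A − λI)^k v = 0 for every generalised eigenvector v of λ).

  λ = 4: largest Jordan block has size 3, contributing (x − 4)^3

So m_A(x) = (x - 4)^3 = x^3 - 12*x^2 + 48*x - 64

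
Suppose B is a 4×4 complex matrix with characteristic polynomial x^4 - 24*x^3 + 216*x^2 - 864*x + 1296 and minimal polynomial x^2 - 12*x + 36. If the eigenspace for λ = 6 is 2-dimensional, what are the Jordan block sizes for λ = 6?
Block sizes for λ = 6: [2, 2]

Step 1 — from the characteristic polynomial, algebraic multiplicity of λ = 6 is 4. From dim ker(B − (6)·I) = 2, there are exactly 2 Jordan blocks for λ = 6.
Step 2 — from the minimal polynomial, the factor (x − 6)^2 tells us the largest block for λ = 6 has size 2.
Step 3 — with total size 4, 2 blocks, and largest block 2, the block sizes (in nonincreasing order) are [2, 2].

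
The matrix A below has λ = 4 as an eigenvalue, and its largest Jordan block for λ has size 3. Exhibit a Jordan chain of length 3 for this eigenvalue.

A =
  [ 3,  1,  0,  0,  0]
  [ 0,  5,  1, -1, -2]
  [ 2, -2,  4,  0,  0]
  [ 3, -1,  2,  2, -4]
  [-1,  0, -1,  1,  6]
A Jordan chain for λ = 4 of length 3:
v_1 = (1, 1, -2, -1, 0)ᵀ
v_2 = (-1, 0, 2, 3, -1)ᵀ
v_3 = (1, 0, 0, 0, 0)ᵀ

Let N = A − (4)·I. We want v_3 with N^3 v_3 = 0 but N^2 v_3 ≠ 0; then v_{j-1} := N · v_j for j = 3, …, 2.

Pick v_3 = (1, 0, 0, 0, 0)ᵀ.
Then v_2 = N · v_3 = (-1, 0, 2, 3, -1)ᵀ.
Then v_1 = N · v_2 = (1, 1, -2, -1, 0)ᵀ.

Sanity check: (A − (4)·I) v_1 = (0, 0, 0, 0, 0)ᵀ = 0. ✓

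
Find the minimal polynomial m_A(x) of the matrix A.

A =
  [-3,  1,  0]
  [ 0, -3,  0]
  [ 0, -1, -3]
x^2 + 6*x + 9

The characteristic polynomial is χ_A(x) = (x + 3)^3, so the eigenvalues are known. The minimal polynomial is
  m_A(x) = Π_λ (x − λ)^{k_λ}
where k_λ is the size of the *largest* Jordan block for λ (equivalently, the smallest k with (A − λI)^k v = 0 for every generalised eigenvector v of λ).

  λ = -3: largest Jordan block has size 2, contributing (x + 3)^2

So m_A(x) = (x + 3)^2 = x^2 + 6*x + 9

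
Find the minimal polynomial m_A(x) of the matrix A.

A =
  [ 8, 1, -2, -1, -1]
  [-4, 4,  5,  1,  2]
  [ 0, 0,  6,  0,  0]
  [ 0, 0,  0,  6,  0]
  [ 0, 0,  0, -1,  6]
x^3 - 18*x^2 + 108*x - 216

The characteristic polynomial is χ_A(x) = (x - 6)^5, so the eigenvalues are known. The minimal polynomial is
  m_A(x) = Π_λ (x − λ)^{k_λ}
where k_λ is the size of the *largest* Jordan block for λ (equivalently, the smallest k with (A − λI)^k v = 0 for every generalised eigenvector v of λ).

  λ = 6: largest Jordan block has size 3, contributing (x − 6)^3

So m_A(x) = (x - 6)^3 = x^3 - 18*x^2 + 108*x - 216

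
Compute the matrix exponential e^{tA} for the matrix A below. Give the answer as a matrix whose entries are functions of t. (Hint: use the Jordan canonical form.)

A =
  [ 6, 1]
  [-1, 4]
e^{tA} =
  [t*exp(5*t) + exp(5*t), t*exp(5*t)]
  [-t*exp(5*t), -t*exp(5*t) + exp(5*t)]

Strategy: write A = P · J · P⁻¹ where J is a Jordan canonical form, so e^{tA} = P · e^{tJ} · P⁻¹, and e^{tJ} can be computed block-by-block.

A has Jordan form
J =
  [5, 1]
  [0, 5]
(up to reordering of blocks).

Per-block formulas:
  For a 2×2 Jordan block J_2(5): exp(t · J_2(5)) = e^(5t)·(I + t·N), where N is the 2×2 nilpotent shift.

After assembling e^{tJ} and conjugating by P, we get:

e^{tA} =
  [t*exp(5*t) + exp(5*t), t*exp(5*t)]
  [-t*exp(5*t), -t*exp(5*t) + exp(5*t)]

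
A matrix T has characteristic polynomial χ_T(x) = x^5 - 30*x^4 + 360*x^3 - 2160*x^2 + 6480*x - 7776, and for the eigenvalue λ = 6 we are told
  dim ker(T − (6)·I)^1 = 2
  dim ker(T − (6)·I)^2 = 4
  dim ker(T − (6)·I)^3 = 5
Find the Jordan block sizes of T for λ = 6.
Block sizes for λ = 6: [3, 2]

From the dimensions of kernels of powers, the number of Jordan blocks of size at least j is d_j − d_{j−1} where d_j = dim ker(N^j) (with d_0 = 0). Computing the differences gives [2, 2, 1].
The number of blocks of size exactly k is (#blocks of size ≥ k) − (#blocks of size ≥ k + 1), so the partition is: 1 block(s) of size 2, 1 block(s) of size 3.
In nonincreasing order the block sizes are [3, 2].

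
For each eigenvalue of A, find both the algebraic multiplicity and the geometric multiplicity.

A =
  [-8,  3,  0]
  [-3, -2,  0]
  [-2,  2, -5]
λ = -5: alg = 3, geom = 2

Step 1 — factor the characteristic polynomial to read off the algebraic multiplicities:
  χ_A(x) = (x + 5)^3

Step 2 — compute geometric multiplicities via the rank-nullity identity g(λ) = n − rank(A − λI):
  rank(A − (-5)·I) = 1, so dim ker(A − (-5)·I) = n − 1 = 2

Summary:
  λ = -5: algebraic multiplicity = 3, geometric multiplicity = 2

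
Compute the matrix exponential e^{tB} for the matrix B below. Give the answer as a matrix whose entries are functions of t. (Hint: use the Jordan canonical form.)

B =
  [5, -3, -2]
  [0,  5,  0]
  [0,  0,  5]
e^{tB} =
  [exp(5*t), -3*t*exp(5*t), -2*t*exp(5*t)]
  [0, exp(5*t), 0]
  [0, 0, exp(5*t)]

Strategy: write B = P · J · P⁻¹ where J is a Jordan canonical form, so e^{tB} = P · e^{tJ} · P⁻¹, and e^{tJ} can be computed block-by-block.

B has Jordan form
J =
  [5, 1, 0]
  [0, 5, 0]
  [0, 0, 5]
(up to reordering of blocks).

Per-block formulas:
  For a 1×1 block at λ = 5: exp(t · [5]) = [e^(5t)].
  For a 2×2 Jordan block J_2(5): exp(t · J_2(5)) = e^(5t)·(I + t·N), where N is the 2×2 nilpotent shift.

After assembling e^{tJ} and conjugating by P, we get:

e^{tB} =
  [exp(5*t), -3*t*exp(5*t), -2*t*exp(5*t)]
  [0, exp(5*t), 0]
  [0, 0, exp(5*t)]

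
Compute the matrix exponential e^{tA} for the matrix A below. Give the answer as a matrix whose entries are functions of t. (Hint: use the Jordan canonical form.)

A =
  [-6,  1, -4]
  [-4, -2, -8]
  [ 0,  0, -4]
e^{tA} =
  [-2*t*exp(-4*t) + exp(-4*t), t*exp(-4*t), -4*t*exp(-4*t)]
  [-4*t*exp(-4*t), 2*t*exp(-4*t) + exp(-4*t), -8*t*exp(-4*t)]
  [0, 0, exp(-4*t)]

Strategy: write A = P · J · P⁻¹ where J is a Jordan canonical form, so e^{tA} = P · e^{tJ} · P⁻¹, and e^{tJ} can be computed block-by-block.

A has Jordan form
J =
  [-4,  1,  0]
  [ 0, -4,  0]
  [ 0,  0, -4]
(up to reordering of blocks).

Per-block formulas:
  For a 1×1 block at λ = -4: exp(t · [-4]) = [e^(-4t)].
  For a 2×2 Jordan block J_2(-4): exp(t · J_2(-4)) = e^(-4t)·(I + t·N), where N is the 2×2 nilpotent shift.

After assembling e^{tJ} and conjugating by P, we get:

e^{tA} =
  [-2*t*exp(-4*t) + exp(-4*t), t*exp(-4*t), -4*t*exp(-4*t)]
  [-4*t*exp(-4*t), 2*t*exp(-4*t) + exp(-4*t), -8*t*exp(-4*t)]
  [0, 0, exp(-4*t)]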